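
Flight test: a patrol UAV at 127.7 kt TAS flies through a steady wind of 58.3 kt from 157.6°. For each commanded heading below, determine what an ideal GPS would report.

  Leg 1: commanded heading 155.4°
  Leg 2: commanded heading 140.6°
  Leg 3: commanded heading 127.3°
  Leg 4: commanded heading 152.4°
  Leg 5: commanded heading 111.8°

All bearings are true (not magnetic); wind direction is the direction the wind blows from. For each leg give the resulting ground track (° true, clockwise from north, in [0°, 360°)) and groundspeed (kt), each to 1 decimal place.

Leg 1: heading 155.4°; drift -1.8° → track 153.6°, groundspeed 69.5 kt
Leg 2: heading 140.6°; drift -13.3° → track 127.3°, groundspeed 73.9 kt
Leg 3: heading 127.3°; drift -20.8° → track 106.5°, groundspeed 82.8 kt
Leg 4: heading 152.4°; drift -4.3° → track 148.1°, groundspeed 69.8 kt
Leg 5: heading 111.8°; drift -25.6° → track 86.2°, groundspeed 96.6 kt

Leg 1: track=153.6°, groundspeed=69.5 kt
Leg 2: track=127.3°, groundspeed=73.9 kt
Leg 3: track=106.5°, groundspeed=82.8 kt
Leg 4: track=148.1°, groundspeed=69.8 kt
Leg 5: track=86.2°, groundspeed=96.6 kt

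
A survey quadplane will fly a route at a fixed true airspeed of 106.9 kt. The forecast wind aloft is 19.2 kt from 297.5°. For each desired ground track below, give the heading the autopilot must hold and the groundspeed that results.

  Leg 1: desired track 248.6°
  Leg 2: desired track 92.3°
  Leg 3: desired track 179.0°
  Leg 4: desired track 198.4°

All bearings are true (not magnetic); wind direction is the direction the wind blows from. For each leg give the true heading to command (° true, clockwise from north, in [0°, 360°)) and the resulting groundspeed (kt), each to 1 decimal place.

Leg 1: desired track 248.6°; wind correction +7.8° → command heading 256.4°, groundspeed 93.3 kt
Leg 2: desired track 92.3°; wind correction -4.4° → command heading 87.9°, groundspeed 124.0 kt
Leg 3: desired track 179.0°; wind correction +9.1° → command heading 188.1°, groundspeed 114.7 kt
Leg 4: desired track 198.4°; wind correction +10.2° → command heading 208.6°, groundspeed 108.2 kt

Leg 1: heading=256.4°, groundspeed=93.3 kt
Leg 2: heading=87.9°, groundspeed=124.0 kt
Leg 3: heading=188.1°, groundspeed=114.7 kt
Leg 4: heading=208.6°, groundspeed=108.2 kt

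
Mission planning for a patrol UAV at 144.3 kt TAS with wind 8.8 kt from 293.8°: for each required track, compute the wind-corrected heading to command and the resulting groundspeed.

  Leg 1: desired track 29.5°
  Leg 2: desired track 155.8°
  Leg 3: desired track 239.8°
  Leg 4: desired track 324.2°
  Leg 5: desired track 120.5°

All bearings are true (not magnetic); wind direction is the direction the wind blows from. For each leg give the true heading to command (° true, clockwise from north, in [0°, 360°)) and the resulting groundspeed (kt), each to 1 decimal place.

Leg 1: heading=26.0°, groundspeed=144.9 kt
Leg 2: heading=158.1°, groundspeed=150.7 kt
Leg 3: heading=242.6°, groundspeed=139.0 kt
Leg 4: heading=322.4°, groundspeed=136.6 kt
Leg 5: heading=120.9°, groundspeed=153.0 kt

Leg 1: desired track 29.5°; wind correction -3.5° → command heading 26.0°, groundspeed 144.9 kt
Leg 2: desired track 155.8°; wind correction +2.3° → command heading 158.1°, groundspeed 150.7 kt
Leg 3: desired track 239.8°; wind correction +2.8° → command heading 242.6°, groundspeed 139.0 kt
Leg 4: desired track 324.2°; wind correction -1.8° → command heading 322.4°, groundspeed 136.6 kt
Leg 5: desired track 120.5°; wind correction +0.4° → command heading 120.9°, groundspeed 153.0 kt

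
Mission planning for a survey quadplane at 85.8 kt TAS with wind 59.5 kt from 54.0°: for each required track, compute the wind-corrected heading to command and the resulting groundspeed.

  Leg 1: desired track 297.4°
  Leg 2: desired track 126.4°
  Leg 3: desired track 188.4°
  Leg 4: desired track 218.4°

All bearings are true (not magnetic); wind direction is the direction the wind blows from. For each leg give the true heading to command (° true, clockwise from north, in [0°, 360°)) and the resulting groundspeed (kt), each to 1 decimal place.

Leg 1: desired track 297.4°; wind correction +38.3° → command heading 335.7°, groundspeed 94.0 kt
Leg 2: desired track 126.4°; wind correction -41.4° → command heading 85.0°, groundspeed 46.4 kt
Leg 3: desired track 188.4°; wind correction -29.7° → command heading 158.7°, groundspeed 116.2 kt
Leg 4: desired track 218.4°; wind correction -10.7° → command heading 207.7°, groundspeed 141.6 kt

Leg 1: heading=335.7°, groundspeed=94.0 kt
Leg 2: heading=85.0°, groundspeed=46.4 kt
Leg 3: heading=158.7°, groundspeed=116.2 kt
Leg 4: heading=207.7°, groundspeed=141.6 kt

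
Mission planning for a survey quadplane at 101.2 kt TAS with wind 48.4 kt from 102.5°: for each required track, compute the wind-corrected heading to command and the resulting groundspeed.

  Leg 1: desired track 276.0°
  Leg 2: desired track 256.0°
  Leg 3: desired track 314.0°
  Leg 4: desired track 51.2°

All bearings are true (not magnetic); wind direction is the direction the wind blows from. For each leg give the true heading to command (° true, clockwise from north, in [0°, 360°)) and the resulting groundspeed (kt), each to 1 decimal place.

Leg 1: heading=272.9°, groundspeed=149.1 kt
Leg 2: heading=243.7°, groundspeed=142.2 kt
Leg 3: heading=328.5°, groundspeed=139.3 kt
Leg 4: heading=73.1°, groundspeed=63.6 kt

Leg 1: desired track 276.0°; wind correction -3.1° → command heading 272.9°, groundspeed 149.1 kt
Leg 2: desired track 256.0°; wind correction -12.3° → command heading 243.7°, groundspeed 142.2 kt
Leg 3: desired track 314.0°; wind correction +14.5° → command heading 328.5°, groundspeed 139.3 kt
Leg 4: desired track 51.2°; wind correction +21.9° → command heading 73.1°, groundspeed 63.6 kt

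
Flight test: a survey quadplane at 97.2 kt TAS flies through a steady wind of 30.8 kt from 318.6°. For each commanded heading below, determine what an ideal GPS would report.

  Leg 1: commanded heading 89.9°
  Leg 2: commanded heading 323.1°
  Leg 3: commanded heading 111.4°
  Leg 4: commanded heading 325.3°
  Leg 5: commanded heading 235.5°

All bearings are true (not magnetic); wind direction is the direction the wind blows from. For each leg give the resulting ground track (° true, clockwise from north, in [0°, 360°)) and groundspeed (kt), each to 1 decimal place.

Leg 1: track=101.0°, groundspeed=119.8 kt
Leg 2: track=325.2°, groundspeed=66.5 kt
Leg 3: track=117.8°, groundspeed=125.4 kt
Leg 4: track=328.4°, groundspeed=66.7 kt
Leg 5: track=217.4°, groundspeed=98.4 kt

Leg 1: heading 89.9°; drift +11.1° → track 101.0°, groundspeed 119.8 kt
Leg 2: heading 323.1°; drift +2.1° → track 325.2°, groundspeed 66.5 kt
Leg 3: heading 111.4°; drift +6.4° → track 117.8°, groundspeed 125.4 kt
Leg 4: heading 325.3°; drift +3.1° → track 328.4°, groundspeed 66.7 kt
Leg 5: heading 235.5°; drift -18.1° → track 217.4°, groundspeed 98.4 kt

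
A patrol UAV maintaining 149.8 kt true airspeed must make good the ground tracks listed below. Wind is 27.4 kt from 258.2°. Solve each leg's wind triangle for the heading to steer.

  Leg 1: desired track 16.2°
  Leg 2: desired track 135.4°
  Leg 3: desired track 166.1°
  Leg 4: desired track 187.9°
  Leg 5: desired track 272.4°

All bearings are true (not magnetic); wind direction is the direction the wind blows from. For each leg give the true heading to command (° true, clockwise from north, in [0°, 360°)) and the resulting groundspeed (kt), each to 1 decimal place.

Leg 1: desired track 16.2°; wind correction -9.3° → command heading 6.9°, groundspeed 160.7 kt
Leg 2: desired track 135.4°; wind correction +8.8° → command heading 144.2°, groundspeed 162.9 kt
Leg 3: desired track 166.1°; wind correction +10.5° → command heading 176.6°, groundspeed 148.3 kt
Leg 4: desired track 187.9°; wind correction +9.9° → command heading 197.8°, groundspeed 138.3 kt
Leg 5: desired track 272.4°; wind correction -2.6° → command heading 269.8°, groundspeed 123.1 kt

Leg 1: heading=6.9°, groundspeed=160.7 kt
Leg 2: heading=144.2°, groundspeed=162.9 kt
Leg 3: heading=176.6°, groundspeed=148.3 kt
Leg 4: heading=197.8°, groundspeed=138.3 kt
Leg 5: heading=269.8°, groundspeed=123.1 kt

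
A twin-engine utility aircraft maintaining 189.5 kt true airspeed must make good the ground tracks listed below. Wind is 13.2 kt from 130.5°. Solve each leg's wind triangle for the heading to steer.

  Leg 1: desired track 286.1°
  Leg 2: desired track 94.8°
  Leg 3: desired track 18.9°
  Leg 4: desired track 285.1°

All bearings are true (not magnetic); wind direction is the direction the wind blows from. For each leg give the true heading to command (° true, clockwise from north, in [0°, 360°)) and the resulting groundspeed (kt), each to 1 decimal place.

Leg 1: heading=284.5°, groundspeed=201.4 kt
Leg 2: heading=97.1°, groundspeed=178.6 kt
Leg 3: heading=22.6°, groundspeed=194.0 kt
Leg 4: heading=283.4°, groundspeed=201.3 kt

Leg 1: desired track 286.1°; wind correction -1.6° → command heading 284.5°, groundspeed 201.4 kt
Leg 2: desired track 94.8°; wind correction +2.3° → command heading 97.1°, groundspeed 178.6 kt
Leg 3: desired track 18.9°; wind correction +3.7° → command heading 22.6°, groundspeed 194.0 kt
Leg 4: desired track 285.1°; wind correction -1.7° → command heading 283.4°, groundspeed 201.3 kt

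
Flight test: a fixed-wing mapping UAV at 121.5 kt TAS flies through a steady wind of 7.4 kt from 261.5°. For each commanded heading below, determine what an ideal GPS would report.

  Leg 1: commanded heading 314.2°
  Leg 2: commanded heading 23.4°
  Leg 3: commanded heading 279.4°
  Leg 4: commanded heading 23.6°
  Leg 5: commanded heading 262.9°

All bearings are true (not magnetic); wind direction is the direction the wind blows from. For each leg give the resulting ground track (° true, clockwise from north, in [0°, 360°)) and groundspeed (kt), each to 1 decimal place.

Leg 1: heading 314.2°; drift +2.9° → track 317.1°, groundspeed 117.2 kt
Leg 2: heading 23.4°; drift +2.9° → track 26.3°, groundspeed 125.6 kt
Leg 3: heading 279.4°; drift +1.1° → track 280.5°, groundspeed 114.5 kt
Leg 4: heading 23.6°; drift +2.9° → track 26.5°, groundspeed 125.6 kt
Leg 5: heading 262.9°; drift +0.1° → track 263.0°, groundspeed 114.1 kt

Leg 1: track=317.1°, groundspeed=117.2 kt
Leg 2: track=26.3°, groundspeed=125.6 kt
Leg 3: track=280.5°, groundspeed=114.5 kt
Leg 4: track=26.5°, groundspeed=125.6 kt
Leg 5: track=263.0°, groundspeed=114.1 kt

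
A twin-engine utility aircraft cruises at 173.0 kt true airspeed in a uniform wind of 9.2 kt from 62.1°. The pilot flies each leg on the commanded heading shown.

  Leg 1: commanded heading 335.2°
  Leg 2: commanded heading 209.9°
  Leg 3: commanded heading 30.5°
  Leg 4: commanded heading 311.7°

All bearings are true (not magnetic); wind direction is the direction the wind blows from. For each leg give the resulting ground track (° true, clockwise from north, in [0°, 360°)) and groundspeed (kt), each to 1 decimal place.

Leg 1: track=332.2°, groundspeed=172.7 kt
Leg 2: track=211.5°, groundspeed=180.9 kt
Leg 3: track=28.8°, groundspeed=165.2 kt
Leg 4: track=308.9°, groundspeed=176.4 kt

Leg 1: heading 335.2°; drift -3.0° → track 332.2°, groundspeed 172.7 kt
Leg 2: heading 209.9°; drift +1.6° → track 211.5°, groundspeed 180.9 kt
Leg 3: heading 30.5°; drift -1.7° → track 28.8°, groundspeed 165.2 kt
Leg 4: heading 311.7°; drift -2.8° → track 308.9°, groundspeed 176.4 kt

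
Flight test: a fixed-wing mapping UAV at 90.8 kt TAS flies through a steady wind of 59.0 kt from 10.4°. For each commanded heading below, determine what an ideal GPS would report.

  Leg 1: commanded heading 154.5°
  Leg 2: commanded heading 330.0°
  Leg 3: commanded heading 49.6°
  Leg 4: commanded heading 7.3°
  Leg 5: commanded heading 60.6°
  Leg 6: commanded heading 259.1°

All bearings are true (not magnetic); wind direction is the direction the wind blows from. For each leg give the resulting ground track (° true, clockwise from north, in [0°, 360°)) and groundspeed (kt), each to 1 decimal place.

Leg 1: track=168.5°, groundspeed=142.8 kt
Leg 2: track=290.2°, groundspeed=59.7 kt
Leg 3: track=89.2°, groundspeed=58.5 kt
Leg 4: track=1.6°, groundspeed=32.0 kt
Leg 5: track=101.1°, groundspeed=69.8 kt
Leg 6: track=233.0°, groundspeed=125.0 kt

Leg 1: heading 154.5°; drift +14.0° → track 168.5°, groundspeed 142.8 kt
Leg 2: heading 330.0°; drift -39.8° → track 290.2°, groundspeed 59.7 kt
Leg 3: heading 49.6°; drift +39.6° → track 89.2°, groundspeed 58.5 kt
Leg 4: heading 7.3°; drift -5.7° → track 1.6°, groundspeed 32.0 kt
Leg 5: heading 60.6°; drift +40.5° → track 101.1°, groundspeed 69.8 kt
Leg 6: heading 259.1°; drift -26.1° → track 233.0°, groundspeed 125.0 kt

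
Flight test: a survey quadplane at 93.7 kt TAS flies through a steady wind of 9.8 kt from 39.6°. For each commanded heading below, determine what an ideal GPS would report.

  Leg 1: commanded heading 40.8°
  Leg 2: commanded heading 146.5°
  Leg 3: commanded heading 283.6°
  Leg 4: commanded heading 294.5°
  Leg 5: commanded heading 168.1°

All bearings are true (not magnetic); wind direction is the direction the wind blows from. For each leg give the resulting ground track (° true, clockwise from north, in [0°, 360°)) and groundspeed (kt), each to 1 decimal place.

Leg 1: heading 40.8°; drift +0.1° → track 40.9°, groundspeed 83.9 kt
Leg 2: heading 146.5°; drift +5.5° → track 152.0°, groundspeed 97.0 kt
Leg 3: heading 283.6°; drift -5.1° → track 278.5°, groundspeed 98.4 kt
Leg 4: heading 294.5°; drift -5.6° → track 288.9°, groundspeed 96.7 kt
Leg 5: heading 168.1°; drift +4.4° → track 172.5°, groundspeed 100.1 kt

Leg 1: track=40.9°, groundspeed=83.9 kt
Leg 2: track=152.0°, groundspeed=97.0 kt
Leg 3: track=278.5°, groundspeed=98.4 kt
Leg 4: track=288.9°, groundspeed=96.7 kt
Leg 5: track=172.5°, groundspeed=100.1 kt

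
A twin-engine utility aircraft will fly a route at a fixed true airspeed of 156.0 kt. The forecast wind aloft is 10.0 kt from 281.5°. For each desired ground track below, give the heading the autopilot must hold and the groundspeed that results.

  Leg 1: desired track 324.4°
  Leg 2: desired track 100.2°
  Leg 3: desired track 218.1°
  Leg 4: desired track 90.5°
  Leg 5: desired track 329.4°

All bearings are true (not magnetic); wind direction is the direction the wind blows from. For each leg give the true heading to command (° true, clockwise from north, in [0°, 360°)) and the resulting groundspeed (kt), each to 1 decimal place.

Leg 1: heading=321.9°, groundspeed=148.5 kt
Leg 2: heading=100.1°, groundspeed=166.0 kt
Leg 3: heading=221.4°, groundspeed=151.3 kt
Leg 4: heading=89.8°, groundspeed=165.8 kt
Leg 5: heading=326.7°, groundspeed=149.1 kt

Leg 1: desired track 324.4°; wind correction -2.5° → command heading 321.9°, groundspeed 148.5 kt
Leg 2: desired track 100.2°; wind correction -0.1° → command heading 100.1°, groundspeed 166.0 kt
Leg 3: desired track 218.1°; wind correction +3.3° → command heading 221.4°, groundspeed 151.3 kt
Leg 4: desired track 90.5°; wind correction -0.7° → command heading 89.8°, groundspeed 165.8 kt
Leg 5: desired track 329.4°; wind correction -2.7° → command heading 326.7°, groundspeed 149.1 kt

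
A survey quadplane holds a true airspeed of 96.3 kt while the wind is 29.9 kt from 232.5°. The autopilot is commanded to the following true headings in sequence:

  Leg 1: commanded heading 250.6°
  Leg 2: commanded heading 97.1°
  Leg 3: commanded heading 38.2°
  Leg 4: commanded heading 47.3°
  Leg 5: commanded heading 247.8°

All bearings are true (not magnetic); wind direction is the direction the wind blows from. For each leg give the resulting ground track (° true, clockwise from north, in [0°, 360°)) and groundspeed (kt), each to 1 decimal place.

Leg 1: heading 250.6°; drift +7.8° → track 258.4°, groundspeed 68.5 kt
Leg 2: heading 97.1°; drift -10.1° → track 87.0°, groundspeed 119.4 kt
Leg 3: heading 38.2°; drift +3.4° → track 41.6°, groundspeed 125.5 kt
Leg 4: heading 47.3°; drift +1.2° → track 48.5°, groundspeed 126.1 kt
Leg 5: heading 247.8°; drift +6.7° → track 254.5°, groundspeed 67.9 kt

Leg 1: track=258.4°, groundspeed=68.5 kt
Leg 2: track=87.0°, groundspeed=119.4 kt
Leg 3: track=41.6°, groundspeed=125.5 kt
Leg 4: track=48.5°, groundspeed=126.1 kt
Leg 5: track=254.5°, groundspeed=67.9 kt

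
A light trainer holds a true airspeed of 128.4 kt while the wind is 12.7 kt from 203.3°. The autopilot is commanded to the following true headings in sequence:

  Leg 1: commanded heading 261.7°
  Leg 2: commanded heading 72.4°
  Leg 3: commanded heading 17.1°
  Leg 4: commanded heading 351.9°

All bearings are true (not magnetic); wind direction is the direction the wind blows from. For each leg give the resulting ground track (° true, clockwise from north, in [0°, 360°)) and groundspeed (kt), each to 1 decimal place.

Leg 1: track=266.8°, groundspeed=122.2 kt
Leg 2: track=68.4°, groundspeed=137.1 kt
Leg 3: track=17.7°, groundspeed=141.0 kt
Leg 4: track=354.6°, groundspeed=139.4 kt

Leg 1: heading 261.7°; drift +5.1° → track 266.8°, groundspeed 122.2 kt
Leg 2: heading 72.4°; drift -4.0° → track 68.4°, groundspeed 137.1 kt
Leg 3: heading 17.1°; drift +0.6° → track 17.7°, groundspeed 141.0 kt
Leg 4: heading 351.9°; drift +2.7° → track 354.6°, groundspeed 139.4 kt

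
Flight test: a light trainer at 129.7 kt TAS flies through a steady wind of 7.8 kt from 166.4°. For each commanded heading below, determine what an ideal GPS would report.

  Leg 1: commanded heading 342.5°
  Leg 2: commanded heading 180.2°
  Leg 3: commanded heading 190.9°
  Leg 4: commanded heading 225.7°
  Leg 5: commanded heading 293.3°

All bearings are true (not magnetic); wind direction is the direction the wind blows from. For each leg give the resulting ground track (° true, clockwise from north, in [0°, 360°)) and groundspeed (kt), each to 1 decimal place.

Leg 1: heading 342.5°; drift +0.2° → track 342.7°, groundspeed 137.5 kt
Leg 2: heading 180.2°; drift +0.9° → track 181.1°, groundspeed 122.1 kt
Leg 3: heading 190.9°; drift +1.5° → track 192.4°, groundspeed 122.6 kt
Leg 4: heading 225.7°; drift +3.1° → track 228.8°, groundspeed 125.9 kt
Leg 5: heading 293.3°; drift +2.7° → track 296.0°, groundspeed 134.5 kt

Leg 1: track=342.7°, groundspeed=137.5 kt
Leg 2: track=181.1°, groundspeed=122.1 kt
Leg 3: track=192.4°, groundspeed=122.6 kt
Leg 4: track=228.8°, groundspeed=125.9 kt
Leg 5: track=296.0°, groundspeed=134.5 kt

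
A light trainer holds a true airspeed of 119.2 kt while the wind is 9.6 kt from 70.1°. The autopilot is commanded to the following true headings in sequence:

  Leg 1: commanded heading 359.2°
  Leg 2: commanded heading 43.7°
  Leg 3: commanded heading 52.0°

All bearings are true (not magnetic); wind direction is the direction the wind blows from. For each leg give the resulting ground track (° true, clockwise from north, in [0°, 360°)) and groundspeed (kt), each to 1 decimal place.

Leg 1: track=354.7°, groundspeed=116.4 kt
Leg 2: track=41.5°, groundspeed=110.7 kt
Leg 3: track=50.4°, groundspeed=110.1 kt

Leg 1: heading 359.2°; drift -4.5° → track 354.7°, groundspeed 116.4 kt
Leg 2: heading 43.7°; drift -2.2° → track 41.5°, groundspeed 110.7 kt
Leg 3: heading 52.0°; drift -1.6° → track 50.4°, groundspeed 110.1 kt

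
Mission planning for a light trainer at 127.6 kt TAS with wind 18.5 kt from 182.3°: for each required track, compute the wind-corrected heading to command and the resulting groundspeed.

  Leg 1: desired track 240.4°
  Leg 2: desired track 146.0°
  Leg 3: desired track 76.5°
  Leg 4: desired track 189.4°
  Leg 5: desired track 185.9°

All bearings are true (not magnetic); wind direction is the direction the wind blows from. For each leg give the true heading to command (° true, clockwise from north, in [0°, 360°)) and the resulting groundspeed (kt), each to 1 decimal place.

Leg 1: desired track 240.4°; wind correction -7.1° → command heading 233.3°, groundspeed 116.9 kt
Leg 2: desired track 146.0°; wind correction +4.9° → command heading 150.9°, groundspeed 112.2 kt
Leg 3: desired track 76.5°; wind correction +8.0° → command heading 84.5°, groundspeed 131.4 kt
Leg 4: desired track 189.4°; wind correction -1.0° → command heading 188.4°, groundspeed 109.2 kt
Leg 5: desired track 185.9°; wind correction -0.5° → command heading 185.4°, groundspeed 109.1 kt

Leg 1: heading=233.3°, groundspeed=116.9 kt
Leg 2: heading=150.9°, groundspeed=112.2 kt
Leg 3: heading=84.5°, groundspeed=131.4 kt
Leg 4: heading=188.4°, groundspeed=109.2 kt
Leg 5: heading=185.4°, groundspeed=109.1 kt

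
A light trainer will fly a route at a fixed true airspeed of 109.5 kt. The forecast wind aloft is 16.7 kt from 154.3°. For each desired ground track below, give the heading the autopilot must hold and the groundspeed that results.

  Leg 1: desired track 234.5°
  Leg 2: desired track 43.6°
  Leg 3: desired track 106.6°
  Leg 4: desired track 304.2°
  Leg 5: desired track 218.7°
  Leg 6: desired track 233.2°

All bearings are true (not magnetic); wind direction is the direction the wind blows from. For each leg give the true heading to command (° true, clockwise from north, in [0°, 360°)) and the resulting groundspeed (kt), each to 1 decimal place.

Leg 1: desired track 234.5°; wind correction -8.6° → command heading 225.9°, groundspeed 105.4 kt
Leg 2: desired track 43.6°; wind correction +8.2° → command heading 51.8°, groundspeed 114.3 kt
Leg 3: desired track 106.6°; wind correction +6.5° → command heading 113.1°, groundspeed 97.6 kt
Leg 4: desired track 304.2°; wind correction -4.4° → command heading 299.8°, groundspeed 123.6 kt
Leg 5: desired track 218.7°; wind correction -7.9° → command heading 210.8°, groundspeed 101.2 kt
Leg 6: desired track 233.2°; wind correction -8.6° → command heading 224.6°, groundspeed 105.1 kt

Leg 1: heading=225.9°, groundspeed=105.4 kt
Leg 2: heading=51.8°, groundspeed=114.3 kt
Leg 3: heading=113.1°, groundspeed=97.6 kt
Leg 4: heading=299.8°, groundspeed=123.6 kt
Leg 5: heading=210.8°, groundspeed=101.2 kt
Leg 6: heading=224.6°, groundspeed=105.1 kt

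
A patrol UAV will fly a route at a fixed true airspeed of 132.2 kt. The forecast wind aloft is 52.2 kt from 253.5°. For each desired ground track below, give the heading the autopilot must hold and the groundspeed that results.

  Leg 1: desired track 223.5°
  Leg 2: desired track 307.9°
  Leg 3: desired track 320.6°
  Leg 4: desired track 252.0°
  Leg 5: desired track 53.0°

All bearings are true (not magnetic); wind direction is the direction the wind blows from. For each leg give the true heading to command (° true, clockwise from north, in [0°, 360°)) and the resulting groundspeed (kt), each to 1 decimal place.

Leg 1: desired track 223.5°; wind correction +11.4° → command heading 234.9°, groundspeed 84.4 kt
Leg 2: desired track 307.9°; wind correction -18.7° → command heading 289.2°, groundspeed 94.8 kt
Leg 3: desired track 320.6°; wind correction -21.3° → command heading 299.3°, groundspeed 102.8 kt
Leg 4: desired track 252.0°; wind correction +0.6° → command heading 252.6°, groundspeed 80.0 kt
Leg 5: desired track 53.0°; wind correction -7.9° → command heading 45.1°, groundspeed 179.8 kt

Leg 1: heading=234.9°, groundspeed=84.4 kt
Leg 2: heading=289.2°, groundspeed=94.8 kt
Leg 3: heading=299.3°, groundspeed=102.8 kt
Leg 4: heading=252.6°, groundspeed=80.0 kt
Leg 5: heading=45.1°, groundspeed=179.8 kt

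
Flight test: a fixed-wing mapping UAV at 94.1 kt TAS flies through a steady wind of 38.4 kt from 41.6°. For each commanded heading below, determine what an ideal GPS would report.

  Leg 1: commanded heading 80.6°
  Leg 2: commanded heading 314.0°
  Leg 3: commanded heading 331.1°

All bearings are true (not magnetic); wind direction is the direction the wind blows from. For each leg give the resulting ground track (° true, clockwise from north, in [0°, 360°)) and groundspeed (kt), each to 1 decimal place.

Leg 1: heading 80.6°; drift +20.6° → track 101.2°, groundspeed 68.7 kt
Leg 2: heading 314.0°; drift -22.5° → track 291.5°, groundspeed 100.1 kt
Leg 3: heading 331.1°; drift -24.0° → track 307.1°, groundspeed 89.0 kt

Leg 1: track=101.2°, groundspeed=68.7 kt
Leg 2: track=291.5°, groundspeed=100.1 kt
Leg 3: track=307.1°, groundspeed=89.0 kt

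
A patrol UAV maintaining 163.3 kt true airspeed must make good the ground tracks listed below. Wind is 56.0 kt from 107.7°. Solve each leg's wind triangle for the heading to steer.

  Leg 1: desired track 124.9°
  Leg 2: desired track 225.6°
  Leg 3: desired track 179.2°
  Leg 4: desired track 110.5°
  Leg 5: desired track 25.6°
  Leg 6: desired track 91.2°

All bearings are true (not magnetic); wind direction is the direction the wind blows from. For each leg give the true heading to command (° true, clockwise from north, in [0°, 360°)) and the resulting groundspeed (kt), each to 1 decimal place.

Leg 1: desired track 124.9°; wind correction -5.8° → command heading 119.1°, groundspeed 109.0 kt
Leg 2: desired track 225.6°; wind correction -17.6° → command heading 208.0°, groundspeed 181.8 kt
Leg 3: desired track 179.2°; wind correction -19.0° → command heading 160.2°, groundspeed 136.7 kt
Leg 4: desired track 110.5°; wind correction -1.0° → command heading 109.5°, groundspeed 107.3 kt
Leg 5: desired track 25.6°; wind correction +19.9° → command heading 45.5°, groundspeed 145.9 kt
Leg 6: desired track 91.2°; wind correction +5.6° → command heading 96.8°, groundspeed 108.8 kt

Leg 1: heading=119.1°, groundspeed=109.0 kt
Leg 2: heading=208.0°, groundspeed=181.8 kt
Leg 3: heading=160.2°, groundspeed=136.7 kt
Leg 4: heading=109.5°, groundspeed=107.3 kt
Leg 5: heading=45.5°, groundspeed=145.9 kt
Leg 6: heading=96.8°, groundspeed=108.8 kt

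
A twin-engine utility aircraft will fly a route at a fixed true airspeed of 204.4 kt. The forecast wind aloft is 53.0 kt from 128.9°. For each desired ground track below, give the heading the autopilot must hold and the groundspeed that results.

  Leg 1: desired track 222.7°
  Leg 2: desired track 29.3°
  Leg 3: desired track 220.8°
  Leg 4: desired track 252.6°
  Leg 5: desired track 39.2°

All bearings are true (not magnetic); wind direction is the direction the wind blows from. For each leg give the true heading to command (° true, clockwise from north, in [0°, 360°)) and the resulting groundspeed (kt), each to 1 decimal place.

Leg 1: heading=207.7°, groundspeed=201.0 kt
Leg 2: heading=44.1°, groundspeed=206.4 kt
Leg 3: heading=205.8°, groundspeed=199.2 kt
Leg 4: heading=240.1°, groundspeed=229.0 kt
Leg 5: heading=54.2°, groundspeed=197.1 kt

Leg 1: desired track 222.7°; wind correction -15.0° → command heading 207.7°, groundspeed 201.0 kt
Leg 2: desired track 29.3°; wind correction +14.8° → command heading 44.1°, groundspeed 206.4 kt
Leg 3: desired track 220.8°; wind correction -15.0° → command heading 205.8°, groundspeed 199.2 kt
Leg 4: desired track 252.6°; wind correction -12.5° → command heading 240.1°, groundspeed 229.0 kt
Leg 5: desired track 39.2°; wind correction +15.0° → command heading 54.2°, groundspeed 197.1 kt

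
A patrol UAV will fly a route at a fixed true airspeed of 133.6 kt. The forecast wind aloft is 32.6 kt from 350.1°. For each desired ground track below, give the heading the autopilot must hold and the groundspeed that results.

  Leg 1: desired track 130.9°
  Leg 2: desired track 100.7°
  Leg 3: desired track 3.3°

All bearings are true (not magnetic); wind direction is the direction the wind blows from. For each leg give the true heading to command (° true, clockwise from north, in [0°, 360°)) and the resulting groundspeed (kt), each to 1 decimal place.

Leg 1: heading=122.0°, groundspeed=157.3 kt
Leg 2: heading=87.5°, groundspeed=141.5 kt
Leg 3: heading=0.1°, groundspeed=101.7 kt

Leg 1: desired track 130.9°; wind correction -8.9° → command heading 122.0°, groundspeed 157.3 kt
Leg 2: desired track 100.7°; wind correction -13.2° → command heading 87.5°, groundspeed 141.5 kt
Leg 3: desired track 3.3°; wind correction -3.2° → command heading 0.1°, groundspeed 101.7 kt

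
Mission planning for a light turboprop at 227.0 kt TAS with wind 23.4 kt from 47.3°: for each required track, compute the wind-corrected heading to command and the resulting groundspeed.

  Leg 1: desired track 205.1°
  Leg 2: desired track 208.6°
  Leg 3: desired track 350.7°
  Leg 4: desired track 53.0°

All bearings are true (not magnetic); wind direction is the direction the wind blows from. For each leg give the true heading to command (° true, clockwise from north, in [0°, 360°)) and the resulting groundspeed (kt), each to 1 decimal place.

Leg 1: desired track 205.1°; wind correction -2.2° → command heading 202.9°, groundspeed 248.5 kt
Leg 2: desired track 208.6°; wind correction -1.9° → command heading 206.7°, groundspeed 249.0 kt
Leg 3: desired track 350.7°; wind correction +4.9° → command heading 355.6°, groundspeed 213.3 kt
Leg 4: desired track 53.0°; wind correction -0.6° → command heading 52.4°, groundspeed 203.7 kt

Leg 1: heading=202.9°, groundspeed=248.5 kt
Leg 2: heading=206.7°, groundspeed=249.0 kt
Leg 3: heading=355.6°, groundspeed=213.3 kt
Leg 4: heading=52.4°, groundspeed=203.7 kt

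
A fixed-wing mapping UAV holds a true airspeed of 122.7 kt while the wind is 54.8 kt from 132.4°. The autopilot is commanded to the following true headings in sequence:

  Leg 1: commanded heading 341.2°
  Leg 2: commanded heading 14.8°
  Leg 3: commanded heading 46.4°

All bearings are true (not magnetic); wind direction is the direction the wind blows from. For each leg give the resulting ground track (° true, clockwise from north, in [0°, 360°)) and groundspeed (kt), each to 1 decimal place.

Leg 1: track=332.4°, groundspeed=172.8 kt
Leg 2: track=356.6°, groundspeed=155.8 kt
Leg 3: track=21.7°, groundspeed=130.8 kt

Leg 1: heading 341.2°; drift -8.8° → track 332.4°, groundspeed 172.8 kt
Leg 2: heading 14.8°; drift -18.2° → track 356.6°, groundspeed 155.8 kt
Leg 3: heading 46.4°; drift -24.7° → track 21.7°, groundspeed 130.8 kt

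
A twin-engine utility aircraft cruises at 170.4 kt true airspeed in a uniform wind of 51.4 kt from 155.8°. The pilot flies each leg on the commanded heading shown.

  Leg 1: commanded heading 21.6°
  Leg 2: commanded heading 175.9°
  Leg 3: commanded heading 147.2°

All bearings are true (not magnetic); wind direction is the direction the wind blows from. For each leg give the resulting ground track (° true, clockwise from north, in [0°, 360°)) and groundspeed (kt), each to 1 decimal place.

Leg 1: heading 21.6°; drift -10.1° → track 11.5°, groundspeed 209.5 kt
Leg 2: heading 175.9°; drift +8.2° → track 184.1°, groundspeed 123.4 kt
Leg 3: heading 147.2°; drift -3.7° → track 143.5°, groundspeed 119.8 kt

Leg 1: track=11.5°, groundspeed=209.5 kt
Leg 2: track=184.1°, groundspeed=123.4 kt
Leg 3: track=143.5°, groundspeed=119.8 kt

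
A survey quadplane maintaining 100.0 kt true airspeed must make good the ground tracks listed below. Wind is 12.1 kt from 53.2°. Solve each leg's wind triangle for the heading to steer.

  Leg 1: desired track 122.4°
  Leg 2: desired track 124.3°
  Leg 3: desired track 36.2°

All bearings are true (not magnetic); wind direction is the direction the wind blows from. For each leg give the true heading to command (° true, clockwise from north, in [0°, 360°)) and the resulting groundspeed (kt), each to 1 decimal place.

Leg 1: heading=115.9°, groundspeed=95.1 kt
Leg 2: heading=117.7°, groundspeed=95.4 kt
Leg 3: heading=38.2°, groundspeed=88.4 kt

Leg 1: desired track 122.4°; wind correction -6.5° → command heading 115.9°, groundspeed 95.1 kt
Leg 2: desired track 124.3°; wind correction -6.6° → command heading 117.7°, groundspeed 95.4 kt
Leg 3: desired track 36.2°; wind correction +2.0° → command heading 38.2°, groundspeed 88.4 kt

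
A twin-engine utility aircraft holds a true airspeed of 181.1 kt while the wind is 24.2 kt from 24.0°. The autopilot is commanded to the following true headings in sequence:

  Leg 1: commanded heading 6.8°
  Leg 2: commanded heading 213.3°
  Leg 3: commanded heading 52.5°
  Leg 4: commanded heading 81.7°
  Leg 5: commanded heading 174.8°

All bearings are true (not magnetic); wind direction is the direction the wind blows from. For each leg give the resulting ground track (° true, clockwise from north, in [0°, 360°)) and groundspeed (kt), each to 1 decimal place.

Leg 1: track=4.2°, groundspeed=158.1 kt
Leg 2: track=212.2°, groundspeed=205.0 kt
Leg 3: track=56.6°, groundspeed=160.2 kt
Leg 4: track=88.6°, groundspeed=169.4 kt
Leg 5: track=178.1°, groundspeed=202.6 kt

Leg 1: heading 6.8°; drift -2.6° → track 4.2°, groundspeed 158.1 kt
Leg 2: heading 213.3°; drift -1.1° → track 212.2°, groundspeed 205.0 kt
Leg 3: heading 52.5°; drift +4.1° → track 56.6°, groundspeed 160.2 kt
Leg 4: heading 81.7°; drift +6.9° → track 88.6°, groundspeed 169.4 kt
Leg 5: heading 174.8°; drift +3.3° → track 178.1°, groundspeed 202.6 kt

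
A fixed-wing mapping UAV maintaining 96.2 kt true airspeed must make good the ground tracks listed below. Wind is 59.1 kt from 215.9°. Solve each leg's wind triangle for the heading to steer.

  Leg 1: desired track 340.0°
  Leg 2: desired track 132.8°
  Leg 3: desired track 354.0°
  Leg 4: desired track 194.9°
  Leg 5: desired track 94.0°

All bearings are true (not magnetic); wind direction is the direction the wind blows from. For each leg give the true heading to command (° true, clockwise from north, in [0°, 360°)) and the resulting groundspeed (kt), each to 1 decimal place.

Leg 1: desired track 340.0°; wind correction -30.6° → command heading 309.4°, groundspeed 116.0 kt
Leg 2: desired track 132.8°; wind correction +37.6° → command heading 170.4°, groundspeed 69.1 kt
Leg 3: desired track 354.0°; wind correction -24.2° → command heading 329.8°, groundspeed 131.7 kt
Leg 4: desired track 194.9°; wind correction +12.7° → command heading 207.6°, groundspeed 38.7 kt
Leg 5: desired track 94.0°; wind correction +31.4° → command heading 125.4°, groundspeed 113.3 kt

Leg 1: heading=309.4°, groundspeed=116.0 kt
Leg 2: heading=170.4°, groundspeed=69.1 kt
Leg 3: heading=329.8°, groundspeed=131.7 kt
Leg 4: heading=207.6°, groundspeed=38.7 kt
Leg 5: heading=125.4°, groundspeed=113.3 kt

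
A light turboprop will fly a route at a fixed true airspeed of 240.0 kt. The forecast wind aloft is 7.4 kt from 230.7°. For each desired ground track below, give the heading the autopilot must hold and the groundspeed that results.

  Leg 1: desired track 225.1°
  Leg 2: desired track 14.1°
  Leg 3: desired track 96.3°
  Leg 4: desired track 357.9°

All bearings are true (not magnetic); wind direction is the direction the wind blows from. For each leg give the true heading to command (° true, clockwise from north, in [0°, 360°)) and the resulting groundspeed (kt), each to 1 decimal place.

Leg 1: heading=225.3°, groundspeed=232.6 kt
Leg 2: heading=13.0°, groundspeed=245.9 kt
Leg 3: heading=97.6°, groundspeed=245.1 kt
Leg 4: heading=356.5°, groundspeed=244.4 kt

Leg 1: desired track 225.1°; wind correction +0.2° → command heading 225.3°, groundspeed 232.6 kt
Leg 2: desired track 14.1°; wind correction -1.1° → command heading 13.0°, groundspeed 245.9 kt
Leg 3: desired track 96.3°; wind correction +1.3° → command heading 97.6°, groundspeed 245.1 kt
Leg 4: desired track 357.9°; wind correction -1.4° → command heading 356.5°, groundspeed 244.4 kt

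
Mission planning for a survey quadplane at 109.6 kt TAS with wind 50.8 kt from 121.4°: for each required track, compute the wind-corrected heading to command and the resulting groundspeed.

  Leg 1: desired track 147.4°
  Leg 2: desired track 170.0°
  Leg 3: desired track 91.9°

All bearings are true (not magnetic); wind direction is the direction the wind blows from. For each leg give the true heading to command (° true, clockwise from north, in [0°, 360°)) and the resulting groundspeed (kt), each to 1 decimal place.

Leg 1: desired track 147.4°; wind correction -11.7° → command heading 135.7°, groundspeed 61.7 kt
Leg 2: desired track 170.0°; wind correction -20.3° → command heading 149.7°, groundspeed 69.2 kt
Leg 3: desired track 91.9°; wind correction +13.2° → command heading 105.1°, groundspeed 62.5 kt

Leg 1: heading=135.7°, groundspeed=61.7 kt
Leg 2: heading=149.7°, groundspeed=69.2 kt
Leg 3: heading=105.1°, groundspeed=62.5 kt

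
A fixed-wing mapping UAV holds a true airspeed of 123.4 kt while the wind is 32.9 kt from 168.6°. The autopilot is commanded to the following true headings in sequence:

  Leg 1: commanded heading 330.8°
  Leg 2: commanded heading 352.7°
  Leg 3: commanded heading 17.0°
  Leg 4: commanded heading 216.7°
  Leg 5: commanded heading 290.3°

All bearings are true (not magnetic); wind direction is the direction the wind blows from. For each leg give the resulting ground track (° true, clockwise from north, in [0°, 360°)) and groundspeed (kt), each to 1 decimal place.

Leg 1: track=334.5°, groundspeed=155.1 kt
Leg 2: track=351.8°, groundspeed=156.2 kt
Leg 3: track=11.1°, groundspeed=153.1 kt
Leg 4: track=230.3°, groundspeed=104.3 kt
Leg 5: track=301.6°, groundspeed=143.4 kt

Leg 1: heading 330.8°; drift +3.7° → track 334.5°, groundspeed 155.1 kt
Leg 2: heading 352.7°; drift -0.9° → track 351.8°, groundspeed 156.2 kt
Leg 3: heading 17.0°; drift -5.9° → track 11.1°, groundspeed 153.1 kt
Leg 4: heading 216.7°; drift +13.6° → track 230.3°, groundspeed 104.3 kt
Leg 5: heading 290.3°; drift +11.3° → track 301.6°, groundspeed 143.4 kt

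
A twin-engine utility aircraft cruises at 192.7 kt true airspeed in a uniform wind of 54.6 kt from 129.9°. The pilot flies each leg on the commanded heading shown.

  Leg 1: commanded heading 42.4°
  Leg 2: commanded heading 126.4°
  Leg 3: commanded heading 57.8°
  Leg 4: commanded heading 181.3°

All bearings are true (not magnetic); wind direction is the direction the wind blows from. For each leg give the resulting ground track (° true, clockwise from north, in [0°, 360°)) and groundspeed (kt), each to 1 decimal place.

Leg 1: heading 42.4°; drift -16.0° → track 26.4°, groundspeed 198.0 kt
Leg 2: heading 126.4°; drift -1.4° → track 125.0°, groundspeed 138.2 kt
Leg 3: heading 57.8°; drift -16.5° → track 41.3°, groundspeed 183.4 kt
Leg 4: heading 181.3°; drift +15.1° → track 196.4°, groundspeed 164.3 kt

Leg 1: track=26.4°, groundspeed=198.0 kt
Leg 2: track=125.0°, groundspeed=138.2 kt
Leg 3: track=41.3°, groundspeed=183.4 kt
Leg 4: track=196.4°, groundspeed=164.3 kt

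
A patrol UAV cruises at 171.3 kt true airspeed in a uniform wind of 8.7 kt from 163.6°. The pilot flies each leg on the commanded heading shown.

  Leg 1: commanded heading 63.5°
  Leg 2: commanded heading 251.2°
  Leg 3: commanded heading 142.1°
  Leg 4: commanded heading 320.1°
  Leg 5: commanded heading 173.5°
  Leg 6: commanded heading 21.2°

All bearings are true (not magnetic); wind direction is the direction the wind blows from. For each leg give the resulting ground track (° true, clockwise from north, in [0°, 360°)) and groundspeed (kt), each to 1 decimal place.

Leg 1: track=60.7°, groundspeed=173.0 kt
Leg 2: track=254.1°, groundspeed=171.2 kt
Leg 3: track=141.0°, groundspeed=163.2 kt
Leg 4: track=321.2°, groundspeed=179.3 kt
Leg 5: track=174.0°, groundspeed=162.7 kt
Leg 6: track=19.5°, groundspeed=178.3 kt

Leg 1: heading 63.5°; drift -2.8° → track 60.7°, groundspeed 173.0 kt
Leg 2: heading 251.2°; drift +2.9° → track 254.1°, groundspeed 171.2 kt
Leg 3: heading 142.1°; drift -1.1° → track 141.0°, groundspeed 163.2 kt
Leg 4: heading 320.1°; drift +1.1° → track 321.2°, groundspeed 179.3 kt
Leg 5: heading 173.5°; drift +0.5° → track 174.0°, groundspeed 162.7 kt
Leg 6: heading 21.2°; drift -1.7° → track 19.5°, groundspeed 178.3 kt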